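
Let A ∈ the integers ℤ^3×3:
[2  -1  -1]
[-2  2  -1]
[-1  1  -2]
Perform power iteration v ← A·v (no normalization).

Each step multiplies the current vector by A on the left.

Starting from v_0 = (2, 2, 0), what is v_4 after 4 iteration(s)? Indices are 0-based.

v_4 = (46, -52, -20)

v_0 = (2, 2, 0).
v_1 = A·v_0 = (2, 0, 0).
v_2 = A·v_1 = (4, -4, -2).
v_3 = A·v_2 = (14, -14, -4).
v_4 = A·v_3 = (46, -52, -20).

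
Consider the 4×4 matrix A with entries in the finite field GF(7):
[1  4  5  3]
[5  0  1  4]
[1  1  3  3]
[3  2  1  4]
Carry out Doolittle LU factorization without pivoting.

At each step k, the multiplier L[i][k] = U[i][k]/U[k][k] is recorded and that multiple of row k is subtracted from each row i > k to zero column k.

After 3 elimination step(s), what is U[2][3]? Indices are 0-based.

[col 0] pivot 1
  R1 -= 5*R0 → (0, 1, 4, 3)  (L[1][0] := 5)
  R2 -= 1*R0 → (0, 4, 5, 0)  (L[2][0] := 1)
  R3 -= 3*R0 → (0, 4, 0, 2)  (L[3][0] := 3)
[col 1] pivot 1
  R2 -= 4*R1 → (0, 0, 3, 2)  (L[2][1] := 4)
  R3 -= 4*R1 → (0, 0, 5, 4)  (L[3][1] := 4)
[col 2] pivot 3
  R3 -= 4*R2 → (0, 0, 0, 3)  (L[3][2] := 4)

U[2][3] = 2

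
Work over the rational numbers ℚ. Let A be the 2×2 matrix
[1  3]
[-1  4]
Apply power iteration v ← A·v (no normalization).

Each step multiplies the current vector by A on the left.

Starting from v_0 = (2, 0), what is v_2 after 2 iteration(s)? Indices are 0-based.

v_0 = (2, 0).
v_1 = A·v_0 = (2, -2).
v_2 = A·v_1 = (-4, -10).

v_2 = (-4, -10)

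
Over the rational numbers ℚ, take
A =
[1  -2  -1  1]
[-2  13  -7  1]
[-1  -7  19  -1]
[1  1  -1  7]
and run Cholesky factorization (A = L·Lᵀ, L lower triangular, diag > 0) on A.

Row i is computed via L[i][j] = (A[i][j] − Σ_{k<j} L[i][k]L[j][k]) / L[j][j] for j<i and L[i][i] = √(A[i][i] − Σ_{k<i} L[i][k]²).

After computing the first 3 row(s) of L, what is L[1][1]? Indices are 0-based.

Step 1: L[0][0] = √(1) = 1.
  L[1][0] = (-2) / L[0][0] = -2.
Step 2: L[1][1] = √(9) = 3.
  L[2][0] = (-1) / L[0][0] = -1.
  L[2][1] = (-9) / L[1][1] = -3.
Step 3: L[2][2] = √(9) = 3.

L[1][1] = 3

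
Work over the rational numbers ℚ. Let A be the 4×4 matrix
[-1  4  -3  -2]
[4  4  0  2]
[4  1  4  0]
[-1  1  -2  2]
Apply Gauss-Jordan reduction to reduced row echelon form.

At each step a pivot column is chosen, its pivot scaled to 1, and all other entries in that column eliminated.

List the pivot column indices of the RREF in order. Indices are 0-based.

pivot columns: 0, 1, 2, 3

[1] R0 /= -1  ⇒  (1, -4, 3, 2)
     R1 -= 4·R0  ⇒  (0, 20, -12, -6)
     R2 -= 4·R0  ⇒  (0, 17, -8, -8)
     R3 -= -1·R0  ⇒  (0, -3, 1, 4)
[2] R1 /= 20  ⇒  (0, 1, -3/5, -3/10)
     R0 -= -4·R1  ⇒  (1, 0, 3/5, 4/5)
     R2 -= 17·R1  ⇒  (0, 0, 11/5, -29/10)
     R3 -= -3·R1  ⇒  (0, 0, -4/5, 31/10)
[3] R2 /= 11/5  ⇒  (0, 0, 1, -29/22)
     R0 -= 3/5·R2  ⇒  (1, 0, 0, 35/22)
     R1 -= -3/5·R2  ⇒  (0, 1, 0, -12/11)
     R3 -= -4/5·R2  ⇒  (0, 0, 0, 45/22)
[4] R3 /= 45/22  ⇒  (0, 0, 0, 1)
     R0 -= 35/22·R3  ⇒  (1, 0, 0, 0)
     R1 -= -12/11·R3  ⇒  (0, 1, 0, 0)
     R2 -= -29/22·R3  ⇒  (0, 0, 1, 0)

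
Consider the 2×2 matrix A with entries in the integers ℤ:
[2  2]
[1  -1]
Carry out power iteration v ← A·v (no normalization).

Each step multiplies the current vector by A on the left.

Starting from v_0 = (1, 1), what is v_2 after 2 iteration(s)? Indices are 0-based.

v_0 = (1, 1).
v_1 = A·v_0 = (4, 0).
v_2 = A·v_1 = (8, 4).

v_2 = (8, 4)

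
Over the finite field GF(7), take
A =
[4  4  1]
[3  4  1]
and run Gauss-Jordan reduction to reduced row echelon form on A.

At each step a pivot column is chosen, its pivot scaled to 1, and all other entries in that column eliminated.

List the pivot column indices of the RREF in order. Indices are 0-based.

pivot(0,0)=4: scale R0 → (1, 1, 2)
  clear (1,0): R1 −= (3)R0 → (0, 1, 2)
pivot(1,1)=1: scale R1 → (0, 1, 2)
  clear (0,1): R0 −= (1)R1 → (1, 0, 0)

pivot columns: 0, 1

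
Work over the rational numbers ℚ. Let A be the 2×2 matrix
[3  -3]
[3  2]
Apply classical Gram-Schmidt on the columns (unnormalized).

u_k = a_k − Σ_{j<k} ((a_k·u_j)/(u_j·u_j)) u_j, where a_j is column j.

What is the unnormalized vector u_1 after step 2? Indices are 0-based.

u_1 = (-5/2, 5/2)

Step 1: u_0 = a_0 = (3, 3).
Step 2: u_1 = a_1 − (-1/6)·u_0 = (-5/2, 5/2).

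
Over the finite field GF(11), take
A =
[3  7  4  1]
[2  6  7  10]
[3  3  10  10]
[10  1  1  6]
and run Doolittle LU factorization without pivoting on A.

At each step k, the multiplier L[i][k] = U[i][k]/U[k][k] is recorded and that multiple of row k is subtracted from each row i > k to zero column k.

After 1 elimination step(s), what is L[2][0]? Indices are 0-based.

k=0: U[0][0]=3
  eliminate (1,0): mult=8, new row 1: (0, 5, 8, 2); set L[1][0]=8
  eliminate (2,0): mult=1, new row 2: (0, 7, 6, 9); set L[2][0]=1
  eliminate (3,0): mult=7, new row 3: (0, 7, 6, 10); set L[3][0]=7

L[2][0] = 1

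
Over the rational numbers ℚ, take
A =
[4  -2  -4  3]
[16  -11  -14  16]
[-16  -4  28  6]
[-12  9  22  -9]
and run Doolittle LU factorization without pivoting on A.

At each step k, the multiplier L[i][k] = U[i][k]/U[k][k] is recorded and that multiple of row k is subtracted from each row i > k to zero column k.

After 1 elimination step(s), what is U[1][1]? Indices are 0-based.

U[1][1] = -3

k=0: U[0][0]=4
  eliminate (1,0): mult=4, new row 1: (0, -3, 2, 4); set L[1][0]=4
  eliminate (2,0): mult=-4, new row 2: (0, -12, 12, 18); set L[2][0]=-4
  eliminate (3,0): mult=-3, new row 3: (0, 3, 10, 0); set L[3][0]=-3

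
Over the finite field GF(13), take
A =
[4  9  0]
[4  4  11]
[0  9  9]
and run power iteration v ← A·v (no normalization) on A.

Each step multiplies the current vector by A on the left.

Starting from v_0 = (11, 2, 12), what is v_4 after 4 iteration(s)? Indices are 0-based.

v_0 = (11, 2, 12).
v_1 = A·v_0 = (10, 2, 9).
v_2 = A·v_1 = (6, 4, 8).
v_3 = A·v_2 = (8, 11, 4).
v_4 = A·v_3 = (1, 3, 5).

v_4 = (1, 3, 5)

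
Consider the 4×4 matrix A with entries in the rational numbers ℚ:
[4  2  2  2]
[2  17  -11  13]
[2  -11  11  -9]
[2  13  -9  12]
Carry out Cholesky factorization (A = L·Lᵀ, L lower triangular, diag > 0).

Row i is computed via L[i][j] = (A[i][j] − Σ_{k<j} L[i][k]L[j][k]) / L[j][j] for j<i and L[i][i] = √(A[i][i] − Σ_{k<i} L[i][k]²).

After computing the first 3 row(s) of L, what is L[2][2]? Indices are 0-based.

L[2][2] = 1

Step 1: L[0][0] = √(4) = 2.
  L[1][0] = (2) / L[0][0] = 1.
Step 2: L[1][1] = √(16) = 4.
  L[2][0] = (2) / L[0][0] = 1.
  L[2][1] = (-12) / L[1][1] = -3.
Step 3: L[2][2] = √(1) = 1.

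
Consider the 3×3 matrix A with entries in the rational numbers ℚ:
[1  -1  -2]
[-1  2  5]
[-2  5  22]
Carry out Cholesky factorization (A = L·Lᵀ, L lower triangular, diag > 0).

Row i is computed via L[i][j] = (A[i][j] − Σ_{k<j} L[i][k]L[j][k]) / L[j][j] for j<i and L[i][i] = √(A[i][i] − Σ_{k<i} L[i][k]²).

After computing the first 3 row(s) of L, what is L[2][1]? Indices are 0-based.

Step 1: L[0][0] = √(1) = 1.
  L[1][0] = (-1) / L[0][0] = -1.
Step 2: L[1][1] = √(1) = 1.
  L[2][0] = (-2) / L[0][0] = -2.
  L[2][1] = (3) / L[1][1] = 3.
Step 3: L[2][2] = √(9) = 3.

L[2][1] = 3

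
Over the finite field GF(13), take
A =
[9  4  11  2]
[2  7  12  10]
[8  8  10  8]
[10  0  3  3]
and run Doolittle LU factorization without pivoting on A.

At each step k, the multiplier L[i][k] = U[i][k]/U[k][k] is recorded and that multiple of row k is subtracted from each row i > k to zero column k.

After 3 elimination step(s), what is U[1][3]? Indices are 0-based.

U[1][3] = 11

k=0: U[0][0]=9
  eliminate (1,0): mult=6, new row 1: (0, 9, 11, 11); set L[1][0]=6
  eliminate (2,0): mult=11, new row 2: (0, 3, 6, 12); set L[2][0]=11
  eliminate (3,0): mult=4, new row 3: (0, 10, 11, 8); set L[3][0]=4
k=1: U[1][1]=9
  eliminate (2,1): mult=9, new row 2: (0, 0, 11, 4); set L[2][1]=9
  eliminate (3,1): mult=4, new row 3: (0, 0, 6, 3); set L[3][1]=4
k=2: U[2][2]=11
  eliminate (3,2): mult=10, new row 3: (0, 0, 0, 2); set L[3][2]=10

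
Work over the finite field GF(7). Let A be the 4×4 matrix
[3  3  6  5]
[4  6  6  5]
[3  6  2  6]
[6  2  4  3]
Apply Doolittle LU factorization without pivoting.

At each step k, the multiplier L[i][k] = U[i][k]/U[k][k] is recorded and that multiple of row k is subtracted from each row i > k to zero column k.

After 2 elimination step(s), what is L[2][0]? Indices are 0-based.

L[2][0] = 1

Step 1: pivot at (0,0) is 3.
  row1 ← row1 − (6)·row0  ⇒  L[1][0]=6, U row1=(0, 2, 5, 3)
  row2 ← row2 − (1)·row0  ⇒  L[2][0]=1, U row2=(0, 3, 3, 1)
  row3 ← row3 − (2)·row0  ⇒  L[3][0]=2, U row3=(0, 3, 6, 0)
Step 2: pivot at (1,1) is 2.
  row2 ← row2 − (5)·row1  ⇒  L[2][1]=5, U row2=(0, 0, 6, 0)
  row3 ← row3 − (5)·row1  ⇒  L[3][1]=5, U row3=(0, 0, 2, 6)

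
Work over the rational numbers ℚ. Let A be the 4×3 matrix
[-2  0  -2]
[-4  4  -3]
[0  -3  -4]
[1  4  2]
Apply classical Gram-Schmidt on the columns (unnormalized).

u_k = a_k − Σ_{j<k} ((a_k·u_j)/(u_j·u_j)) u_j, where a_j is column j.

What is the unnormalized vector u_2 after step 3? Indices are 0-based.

u_2 = (78/239, -117/239, -572/239, -312/239)

Step 1: u_0 = a_0 = (-2, -4, 0, 1).
Step 2: u_1 = a_1 − (-4/7)·u_0 = (-8/7, 12/7, -3, 32/7).
Step 3: u_2 = a_2 − (6/7)·u_0 − (128/239)·u_1 = (78/239, -117/239, -572/239, -312/239).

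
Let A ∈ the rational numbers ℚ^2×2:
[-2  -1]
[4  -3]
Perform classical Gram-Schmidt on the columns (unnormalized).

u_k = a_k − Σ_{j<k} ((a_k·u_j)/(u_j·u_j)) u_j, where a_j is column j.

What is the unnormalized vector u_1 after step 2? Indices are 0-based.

u_1 = (-2, -1)

Step 1: u_0 = a_0 = (-2, 4).
Step 2: u_1 = a_1 − (-1/2)·u_0 = (-2, -1).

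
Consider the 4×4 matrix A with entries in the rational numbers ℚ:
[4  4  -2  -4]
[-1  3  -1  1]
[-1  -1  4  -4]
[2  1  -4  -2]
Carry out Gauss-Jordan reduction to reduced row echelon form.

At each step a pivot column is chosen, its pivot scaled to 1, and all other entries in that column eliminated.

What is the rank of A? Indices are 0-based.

pivot(0,0)=4: scale R0 → (1, 1, -1/2, -1)
  clear (1,0): R1 −= (-1)R0 → (0, 4, -3/2, 0)
  clear (2,0): R2 −= (-1)R0 → (0, 0, 7/2, -5)
  clear (3,0): R3 −= (2)R0 → (0, -1, -3, 0)
pivot(1,1)=4: scale R1 → (0, 1, -3/8, 0)
  clear (0,1): R0 −= (1)R1 → (1, 0, -1/8, -1)
  clear (3,1): R3 −= (-1)R1 → (0, 0, -27/8, 0)
pivot(2,2)=7/2: scale R2 → (0, 0, 1, -10/7)
  clear (0,2): R0 −= (-1/8)R2 → (1, 0, 0, -33/28)
  clear (1,2): R1 −= (-3/8)R2 → (0, 1, 0, -15/28)
  clear (3,2): R3 −= (-27/8)R2 → (0, 0, 0, -135/28)
pivot(3,3)=-135/28: scale R3 → (0, 0, 0, 1)
  clear (0,3): R0 −= (-33/28)R3 → (1, 0, 0, 0)
  clear (1,3): R1 −= (-15/28)R3 → (0, 1, 0, 0)
  clear (2,3): R2 −= (-10/7)R3 → (0, 0, 1, 0)

rank = 4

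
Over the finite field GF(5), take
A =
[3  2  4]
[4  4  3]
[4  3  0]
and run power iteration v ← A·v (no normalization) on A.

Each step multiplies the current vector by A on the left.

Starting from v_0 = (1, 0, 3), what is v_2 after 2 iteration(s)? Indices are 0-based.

v_2 = (2, 4, 4)

v_0 = (1, 0, 3).
v_1 = A·v_0 = (0, 3, 4).
v_2 = A·v_1 = (2, 4, 4).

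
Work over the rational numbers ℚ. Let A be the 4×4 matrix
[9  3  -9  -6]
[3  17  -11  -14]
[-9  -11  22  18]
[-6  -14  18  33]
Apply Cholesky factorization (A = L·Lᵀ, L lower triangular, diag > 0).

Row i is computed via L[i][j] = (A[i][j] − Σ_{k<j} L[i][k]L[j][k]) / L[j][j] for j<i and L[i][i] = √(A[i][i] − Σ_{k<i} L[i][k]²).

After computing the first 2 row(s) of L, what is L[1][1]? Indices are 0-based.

L[1][1] = 4

Step 1: L[0][0] = √(9) = 3.
  L[1][0] = (3) / L[0][0] = 1.
Step 2: L[1][1] = √(16) = 4.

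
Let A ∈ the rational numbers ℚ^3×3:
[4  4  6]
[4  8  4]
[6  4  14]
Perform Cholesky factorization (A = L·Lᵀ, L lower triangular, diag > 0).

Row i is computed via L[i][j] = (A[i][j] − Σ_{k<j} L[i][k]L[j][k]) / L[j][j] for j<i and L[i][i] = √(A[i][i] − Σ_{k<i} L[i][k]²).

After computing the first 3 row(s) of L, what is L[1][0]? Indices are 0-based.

Step 1: L[0][0] = √(4) = 2.
  L[1][0] = (4) / L[0][0] = 2.
Step 2: L[1][1] = √(4) = 2.
  L[2][0] = (6) / L[0][0] = 3.
  L[2][1] = (-2) / L[1][1] = -1.
Step 3: L[2][2] = √(4) = 2.

L[1][0] = 2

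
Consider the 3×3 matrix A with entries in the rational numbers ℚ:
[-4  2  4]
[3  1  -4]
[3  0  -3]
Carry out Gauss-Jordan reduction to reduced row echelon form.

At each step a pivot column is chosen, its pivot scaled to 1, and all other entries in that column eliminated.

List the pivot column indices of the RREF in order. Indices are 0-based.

step 1: normalize row 0 (÷-4) = (1, -1/2, -1)
  row 1: subtract 3×row0 = (0, 5/2, -1)
  row 2: subtract 3×row0 = (0, 3/2, 0)
step 2: normalize row 1 (÷5/2) = (0, 1, -2/5)
  row 0: subtract -1/2×row1 = (1, 0, -6/5)
  row 2: subtract 3/2×row1 = (0, 0, 3/5)
step 3: normalize row 2 (÷3/5) = (0, 0, 1)
  row 0: subtract -6/5×row2 = (1, 0, 0)
  row 1: subtract -2/5×row2 = (0, 1, 0)

pivot columns: 0, 1, 2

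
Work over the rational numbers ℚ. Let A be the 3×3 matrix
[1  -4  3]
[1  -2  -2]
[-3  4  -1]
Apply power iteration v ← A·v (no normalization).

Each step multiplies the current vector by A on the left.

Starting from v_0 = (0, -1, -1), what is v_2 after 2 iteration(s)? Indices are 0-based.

v_2 = (-24, -1, 16)

v_0 = (0, -1, -1).
v_1 = A·v_0 = (1, 4, -3).
v_2 = A·v_1 = (-24, -1, 16).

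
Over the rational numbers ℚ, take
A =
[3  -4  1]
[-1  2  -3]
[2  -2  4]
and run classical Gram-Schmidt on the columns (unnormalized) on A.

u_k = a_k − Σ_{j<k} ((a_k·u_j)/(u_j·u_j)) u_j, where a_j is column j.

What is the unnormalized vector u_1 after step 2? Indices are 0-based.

u_1 = (-1/7, 5/7, 4/7)

Step 1: u_0 = a_0 = (3, -1, 2).
Step 2: u_1 = a_1 − (-9/7)·u_0 = (-1/7, 5/7, 4/7).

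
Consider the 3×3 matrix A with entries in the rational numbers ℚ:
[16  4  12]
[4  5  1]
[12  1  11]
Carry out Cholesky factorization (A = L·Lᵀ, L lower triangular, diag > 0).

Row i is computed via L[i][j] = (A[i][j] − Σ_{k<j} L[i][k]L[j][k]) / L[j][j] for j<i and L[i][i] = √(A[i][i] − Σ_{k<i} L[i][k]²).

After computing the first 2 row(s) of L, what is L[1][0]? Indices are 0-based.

L[1][0] = 1

Step 1: L[0][0] = √(16) = 4.
  L[1][0] = (4) / L[0][0] = 1.
Step 2: L[1][1] = √(4) = 2.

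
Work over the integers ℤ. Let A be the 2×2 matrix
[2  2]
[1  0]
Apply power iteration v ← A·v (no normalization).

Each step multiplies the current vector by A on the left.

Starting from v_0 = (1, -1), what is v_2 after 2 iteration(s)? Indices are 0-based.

v_0 = (1, -1).
v_1 = A·v_0 = (0, 1).
v_2 = A·v_1 = (2, 0).

v_2 = (2, 0)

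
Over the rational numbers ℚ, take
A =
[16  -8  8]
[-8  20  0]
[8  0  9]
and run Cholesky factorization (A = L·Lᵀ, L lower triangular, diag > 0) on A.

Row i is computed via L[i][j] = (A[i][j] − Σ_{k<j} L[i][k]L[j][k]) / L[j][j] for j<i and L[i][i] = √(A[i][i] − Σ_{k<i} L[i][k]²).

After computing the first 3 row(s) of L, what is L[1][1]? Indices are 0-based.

Step 1: L[0][0] = √(16) = 4.
  L[1][0] = (-8) / L[0][0] = -2.
Step 2: L[1][1] = √(16) = 4.
  L[2][0] = (8) / L[0][0] = 2.
  L[2][1] = (4) / L[1][1] = 1.
Step 3: L[2][2] = √(4) = 2.

L[1][1] = 4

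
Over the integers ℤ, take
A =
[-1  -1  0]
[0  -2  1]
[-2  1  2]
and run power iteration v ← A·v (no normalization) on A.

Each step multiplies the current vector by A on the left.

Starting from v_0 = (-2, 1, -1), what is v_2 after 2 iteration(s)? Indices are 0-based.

v_2 = (2, 9, 1)

v_0 = (-2, 1, -1).
v_1 = A·v_0 = (1, -3, 3).
v_2 = A·v_1 = (2, 9, 1).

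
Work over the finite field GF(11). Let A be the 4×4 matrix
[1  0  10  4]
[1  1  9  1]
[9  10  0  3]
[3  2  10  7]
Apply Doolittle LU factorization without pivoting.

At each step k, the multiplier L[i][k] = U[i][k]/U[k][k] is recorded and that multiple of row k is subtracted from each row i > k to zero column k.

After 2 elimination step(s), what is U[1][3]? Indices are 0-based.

U[1][3] = 8

[col 0] pivot 1
  R1 -= 1*R0 → (0, 1, 10, 8)  (L[1][0] := 1)
  R2 -= 9*R0 → (0, 10, 9, 0)  (L[2][0] := 9)
  R3 -= 3*R0 → (0, 2, 2, 6)  (L[3][0] := 3)
[col 1] pivot 1
  R2 -= 10*R1 → (0, 0, 8, 8)  (L[2][1] := 10)
  R3 -= 2*R1 → (0, 0, 4, 1)  (L[3][1] := 2)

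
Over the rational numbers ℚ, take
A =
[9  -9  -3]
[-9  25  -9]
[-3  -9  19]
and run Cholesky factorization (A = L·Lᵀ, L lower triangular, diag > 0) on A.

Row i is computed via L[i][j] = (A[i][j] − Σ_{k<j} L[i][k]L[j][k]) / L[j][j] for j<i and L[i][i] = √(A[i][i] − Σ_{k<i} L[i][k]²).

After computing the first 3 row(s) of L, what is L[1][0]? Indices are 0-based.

L[1][0] = -3

Step 1: L[0][0] = √(9) = 3.
  L[1][0] = (-9) / L[0][0] = -3.
Step 2: L[1][1] = √(16) = 4.
  L[2][0] = (-3) / L[0][0] = -1.
  L[2][1] = (-12) / L[1][1] = -3.
Step 3: L[2][2] = √(9) = 3.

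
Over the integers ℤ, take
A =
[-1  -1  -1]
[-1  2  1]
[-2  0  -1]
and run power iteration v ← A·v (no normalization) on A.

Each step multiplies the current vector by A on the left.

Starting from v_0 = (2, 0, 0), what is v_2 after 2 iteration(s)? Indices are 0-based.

v_0 = (2, 0, 0).
v_1 = A·v_0 = (-2, -2, -4).
v_2 = A·v_1 = (8, -6, 8).

v_2 = (8, -6, 8)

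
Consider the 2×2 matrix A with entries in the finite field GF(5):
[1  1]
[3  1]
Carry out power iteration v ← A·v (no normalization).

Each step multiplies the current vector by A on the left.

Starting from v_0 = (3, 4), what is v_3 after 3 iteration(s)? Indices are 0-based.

v_0 = (3, 4).
v_1 = A·v_0 = (2, 3).
v_2 = A·v_1 = (0, 4).
v_3 = A·v_2 = (4, 4).

v_3 = (4, 4)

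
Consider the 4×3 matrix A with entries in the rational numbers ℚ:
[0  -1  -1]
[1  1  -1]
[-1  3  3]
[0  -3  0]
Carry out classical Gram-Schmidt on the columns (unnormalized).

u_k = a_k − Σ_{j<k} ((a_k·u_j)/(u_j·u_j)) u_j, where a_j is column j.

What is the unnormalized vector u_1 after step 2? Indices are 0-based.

Step 1: u_0 = a_0 = (0, 1, -1, 0).
Step 2: u_1 = a_1 − (-1)·u_0 = (-1, 2, 2, -3).

u_1 = (-1, 2, 2, -3)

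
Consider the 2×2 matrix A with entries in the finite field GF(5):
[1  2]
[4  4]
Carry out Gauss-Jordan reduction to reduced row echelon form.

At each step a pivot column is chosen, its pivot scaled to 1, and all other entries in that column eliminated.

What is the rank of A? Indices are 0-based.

rank = 2

[1] R0 /= 1  ⇒  (1, 2)
     R1 -= 4·R0  ⇒  (0, 1)
[2] R1 /= 1  ⇒  (0, 1)
     R0 -= 2·R1  ⇒  (1, 0)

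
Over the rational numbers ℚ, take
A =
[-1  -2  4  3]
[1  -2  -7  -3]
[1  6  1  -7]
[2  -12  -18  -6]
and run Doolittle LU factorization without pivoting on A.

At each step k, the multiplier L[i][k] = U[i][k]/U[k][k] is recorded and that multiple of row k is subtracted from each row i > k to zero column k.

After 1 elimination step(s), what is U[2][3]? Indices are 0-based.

k=0: U[0][0]=-1
  eliminate (1,0): mult=-1, new row 1: (0, -4, -3, 0); set L[1][0]=-1
  eliminate (2,0): mult=-1, new row 2: (0, 4, 5, -4); set L[2][0]=-1
  eliminate (3,0): mult=-2, new row 3: (0, -16, -10, 0); set L[3][0]=-2

U[2][3] = -4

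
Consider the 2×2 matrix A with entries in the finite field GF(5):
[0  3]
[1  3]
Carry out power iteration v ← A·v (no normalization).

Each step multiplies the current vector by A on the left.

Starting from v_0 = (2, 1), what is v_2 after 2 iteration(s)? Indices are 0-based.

v_0 = (2, 1).
v_1 = A·v_0 = (3, 0).
v_2 = A·v_1 = (0, 3).

v_2 = (0, 3)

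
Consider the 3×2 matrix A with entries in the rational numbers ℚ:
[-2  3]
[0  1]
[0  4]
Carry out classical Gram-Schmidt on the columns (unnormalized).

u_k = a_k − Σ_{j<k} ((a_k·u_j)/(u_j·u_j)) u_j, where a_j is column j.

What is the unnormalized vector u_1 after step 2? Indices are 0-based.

u_1 = (0, 1, 4)

Step 1: u_0 = a_0 = (-2, 0, 0).
Step 2: u_1 = a_1 − (-3/2)·u_0 = (0, 1, 4).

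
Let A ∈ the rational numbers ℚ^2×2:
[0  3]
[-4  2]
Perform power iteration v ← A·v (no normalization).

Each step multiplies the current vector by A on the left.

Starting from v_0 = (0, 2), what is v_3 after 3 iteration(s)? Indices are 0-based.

v_0 = (0, 2).
v_1 = A·v_0 = (6, 4).
v_2 = A·v_1 = (12, -16).
v_3 = A·v_2 = (-48, -80).

v_3 = (-48, -80)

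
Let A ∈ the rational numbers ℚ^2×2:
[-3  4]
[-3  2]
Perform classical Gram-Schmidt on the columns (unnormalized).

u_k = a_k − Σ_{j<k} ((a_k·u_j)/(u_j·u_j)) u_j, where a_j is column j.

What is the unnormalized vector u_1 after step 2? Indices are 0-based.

Step 1: u_0 = a_0 = (-3, -3).
Step 2: u_1 = a_1 − (-1)·u_0 = (1, -1).

u_1 = (1, -1)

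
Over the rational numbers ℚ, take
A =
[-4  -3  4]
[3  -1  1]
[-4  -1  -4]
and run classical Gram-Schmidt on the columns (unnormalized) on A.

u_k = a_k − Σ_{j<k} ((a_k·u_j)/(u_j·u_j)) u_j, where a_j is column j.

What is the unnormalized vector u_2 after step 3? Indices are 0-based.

Step 1: u_0 = a_0 = (-4, 3, -4).
Step 2: u_1 = a_1 − (13/41)·u_0 = (-71/41, -80/41, 11/41).
Step 3: u_2 = a_2 − (3/41)·u_0 − (-68/47)·u_1 = (84/47, -96/47, -156/47).

u_2 = (84/47, -96/47, -156/47)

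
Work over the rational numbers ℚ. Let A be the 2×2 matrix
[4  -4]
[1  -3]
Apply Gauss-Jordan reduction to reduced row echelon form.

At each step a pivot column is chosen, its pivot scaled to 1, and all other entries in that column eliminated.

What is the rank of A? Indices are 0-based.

[1] R0 /= 4  ⇒  (1, -1)
     R1 -= 1·R0  ⇒  (0, -2)
[2] R1 /= -2  ⇒  (0, 1)
     R0 -= -1·R1  ⇒  (1, 0)

rank = 2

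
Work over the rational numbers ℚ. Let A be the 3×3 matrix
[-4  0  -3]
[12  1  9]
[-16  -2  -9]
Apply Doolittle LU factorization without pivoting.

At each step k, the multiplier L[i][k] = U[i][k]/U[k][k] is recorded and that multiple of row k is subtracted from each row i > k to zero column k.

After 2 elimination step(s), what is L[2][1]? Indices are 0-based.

Step 1: pivot at (0,0) is -4.
  row1 ← row1 − (-3)·row0  ⇒  L[1][0]=-3, U row1=(0, 1, 0)
  row2 ← row2 − (4)·row0  ⇒  L[2][0]=4, U row2=(0, -2, 3)
Step 2: pivot at (1,1) is 1.
  row2 ← row2 − (-2)·row1  ⇒  L[2][1]=-2, U row2=(0, 0, 3)

L[2][1] = -2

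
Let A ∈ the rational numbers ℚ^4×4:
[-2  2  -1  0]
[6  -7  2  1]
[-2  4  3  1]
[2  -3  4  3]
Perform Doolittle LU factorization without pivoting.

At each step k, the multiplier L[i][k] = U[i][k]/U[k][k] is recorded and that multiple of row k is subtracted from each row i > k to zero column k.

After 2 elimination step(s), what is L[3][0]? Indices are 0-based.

[col 0] pivot -2
  R1 -= -3*R0 → (0, -1, -1, 1)  (L[1][0] := -3)
  R2 -= 1*R0 → (0, 2, 4, 1)  (L[2][0] := 1)
  R3 -= -1*R0 → (0, -1, 3, 3)  (L[3][0] := -1)
[col 1] pivot -1
  R2 -= -2*R1 → (0, 0, 2, 3)  (L[2][1] := -2)
  R3 -= 1*R1 → (0, 0, 4, 2)  (L[3][1] := 1)

L[3][0] = -1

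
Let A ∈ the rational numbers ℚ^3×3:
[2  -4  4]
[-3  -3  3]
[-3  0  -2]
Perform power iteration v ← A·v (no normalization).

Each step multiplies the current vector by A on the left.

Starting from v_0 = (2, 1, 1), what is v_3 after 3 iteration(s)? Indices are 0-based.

v_3 = (88, 66, -8)

v_0 = (2, 1, 1).
v_1 = A·v_0 = (4, -6, -8).
v_2 = A·v_1 = (0, -18, 4).
v_3 = A·v_2 = (88, 66, -8).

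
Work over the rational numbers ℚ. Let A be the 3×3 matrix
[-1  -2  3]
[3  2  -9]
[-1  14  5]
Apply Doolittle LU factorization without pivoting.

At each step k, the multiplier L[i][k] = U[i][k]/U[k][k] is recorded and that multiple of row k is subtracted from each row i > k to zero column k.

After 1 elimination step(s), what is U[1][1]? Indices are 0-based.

Step 1: pivot at (0,0) is -1.
  row1 ← row1 − (-3)·row0  ⇒  L[1][0]=-3, U row1=(0, -4, 0)
  row2 ← row2 − (1)·row0  ⇒  L[2][0]=1, U row2=(0, 16, 2)

U[1][1] = -4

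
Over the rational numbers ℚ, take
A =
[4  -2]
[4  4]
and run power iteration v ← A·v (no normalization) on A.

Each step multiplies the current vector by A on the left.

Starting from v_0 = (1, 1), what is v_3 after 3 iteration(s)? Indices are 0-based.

v_0 = (1, 1).
v_1 = A·v_0 = (2, 8).
v_2 = A·v_1 = (-8, 40).
v_3 = A·v_2 = (-112, 128).

v_3 = (-112, 128)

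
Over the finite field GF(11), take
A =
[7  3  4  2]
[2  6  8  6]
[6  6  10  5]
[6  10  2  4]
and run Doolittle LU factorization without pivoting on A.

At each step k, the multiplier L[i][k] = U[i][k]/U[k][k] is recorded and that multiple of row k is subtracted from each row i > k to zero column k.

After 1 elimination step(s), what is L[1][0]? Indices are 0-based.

L[1][0] = 5

[col 0] pivot 7
  R1 -= 5*R0 → (0, 2, 10, 7)  (L[1][0] := 5)
  R2 -= 4*R0 → (0, 5, 5, 8)  (L[2][0] := 4)
  R3 -= 4*R0 → (0, 9, 8, 7)  (L[3][0] := 4)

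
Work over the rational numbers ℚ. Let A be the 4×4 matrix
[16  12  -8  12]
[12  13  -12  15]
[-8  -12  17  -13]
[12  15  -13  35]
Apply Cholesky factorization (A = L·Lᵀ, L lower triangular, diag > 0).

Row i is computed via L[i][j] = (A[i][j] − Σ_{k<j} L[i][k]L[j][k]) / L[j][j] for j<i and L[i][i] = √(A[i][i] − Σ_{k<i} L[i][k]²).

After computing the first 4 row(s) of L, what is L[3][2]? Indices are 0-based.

L[3][2] = 1

Step 1: L[0][0] = √(16) = 4.
  L[1][0] = (12) / L[0][0] = 3.
Step 2: L[1][1] = √(4) = 2.
  L[2][0] = (-8) / L[0][0] = -2.
  L[2][1] = (-6) / L[1][1] = -3.
Step 3: L[2][2] = √(4) = 2.
  L[3][0] = (12) / L[0][0] = 3.
  L[3][1] = (6) / L[1][1] = 3.
  L[3][2] = (2) / L[2][2] = 1.
Step 4: L[3][3] = √(16) = 4.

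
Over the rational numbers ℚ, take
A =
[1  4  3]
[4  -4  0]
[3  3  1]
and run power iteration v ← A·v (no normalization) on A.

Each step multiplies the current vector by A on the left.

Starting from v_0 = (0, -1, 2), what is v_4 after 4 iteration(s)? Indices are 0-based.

v_4 = (516, -232, 416)

v_0 = (0, -1, 2).
v_1 = A·v_0 = (2, 4, -1).
v_2 = A·v_1 = (15, -8, 17).
v_3 = A·v_2 = (34, 92, 38).
v_4 = A·v_3 = (516, -232, 416).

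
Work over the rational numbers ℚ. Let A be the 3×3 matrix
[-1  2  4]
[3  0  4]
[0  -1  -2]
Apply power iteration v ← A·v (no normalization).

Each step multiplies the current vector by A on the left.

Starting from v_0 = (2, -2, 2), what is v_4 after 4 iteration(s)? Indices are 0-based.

v_4 = (178, -98, -58)

v_0 = (2, -2, 2).
v_1 = A·v_0 = (2, 14, -2).
v_2 = A·v_1 = (18, -2, -10).
v_3 = A·v_2 = (-62, 14, 22).
v_4 = A·v_3 = (178, -98, -58).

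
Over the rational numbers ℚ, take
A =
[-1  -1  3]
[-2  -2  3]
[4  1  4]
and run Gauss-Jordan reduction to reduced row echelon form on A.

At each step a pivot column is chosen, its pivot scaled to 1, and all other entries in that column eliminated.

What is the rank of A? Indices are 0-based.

step 1: normalize row 0 (÷-1) = (1, 1, -3)
  row 1: subtract -2×row0 = (0, 0, -3)
  row 2: subtract 4×row0 = (0, -3, 16)
step 2: exchange rows 1,2
step 2: normalize row 1 (÷-3) = (0, 1, -16/3)
  row 0: subtract 1×row1 = (1, 0, 7/3)
step 3: normalize row 2 (÷-3) = (0, 0, 1)
  row 0: subtract 7/3×row2 = (1, 0, 0)
  row 1: subtract -16/3×row2 = (0, 1, 0)

rank = 3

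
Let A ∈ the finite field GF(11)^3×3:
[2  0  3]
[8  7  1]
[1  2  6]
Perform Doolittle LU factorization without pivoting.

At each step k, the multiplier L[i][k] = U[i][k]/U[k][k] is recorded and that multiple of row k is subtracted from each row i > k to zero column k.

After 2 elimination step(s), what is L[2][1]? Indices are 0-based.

[col 0] pivot 2
  R1 -= 4*R0 → (0, 7, 0)  (L[1][0] := 4)
  R2 -= 6*R0 → (0, 2, 10)  (L[2][0] := 6)
[col 1] pivot 7
  R2 -= 5*R1 → (0, 0, 10)  (L[2][1] := 5)

L[2][1] = 5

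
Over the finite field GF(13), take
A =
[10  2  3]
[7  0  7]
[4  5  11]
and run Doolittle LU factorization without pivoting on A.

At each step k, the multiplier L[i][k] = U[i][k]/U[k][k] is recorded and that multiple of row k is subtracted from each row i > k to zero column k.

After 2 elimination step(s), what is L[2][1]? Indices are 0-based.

L[2][1] = 10

Step 1: pivot at (0,0) is 10.
  row1 ← row1 − (2)·row0  ⇒  L[1][0]=2, U row1=(0, 9, 1)
  row2 ← row2 − (3)·row0  ⇒  L[2][0]=3, U row2=(0, 12, 2)
Step 2: pivot at (1,1) is 9.
  row2 ← row2 − (10)·row1  ⇒  L[2][1]=10, U row2=(0, 0, 5)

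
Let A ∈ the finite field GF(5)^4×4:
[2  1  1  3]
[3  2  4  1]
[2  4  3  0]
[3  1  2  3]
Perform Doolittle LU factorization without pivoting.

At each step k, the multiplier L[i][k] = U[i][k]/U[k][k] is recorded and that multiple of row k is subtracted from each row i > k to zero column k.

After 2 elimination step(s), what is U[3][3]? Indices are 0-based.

U[3][3] = 0

k=0: U[0][0]=2
  eliminate (1,0): mult=4, new row 1: (0, 3, 0, 4); set L[1][0]=4
  eliminate (2,0): mult=1, new row 2: (0, 3, 2, 2); set L[2][0]=1
  eliminate (3,0): mult=4, new row 3: (0, 2, 3, 1); set L[3][0]=4
k=1: U[1][1]=3
  eliminate (2,1): mult=1, new row 2: (0, 0, 2, 3); set L[2][1]=1
  eliminate (3,1): mult=4, new row 3: (0, 0, 3, 0); set L[3][1]=4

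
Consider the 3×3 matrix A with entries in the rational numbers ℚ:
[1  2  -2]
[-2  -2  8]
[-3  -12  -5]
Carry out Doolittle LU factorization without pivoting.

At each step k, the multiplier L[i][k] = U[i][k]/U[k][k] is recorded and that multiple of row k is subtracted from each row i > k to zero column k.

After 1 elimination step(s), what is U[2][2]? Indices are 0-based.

[col 0] pivot 1
  R1 -= -2*R0 → (0, 2, 4)  (L[1][0] := -2)
  R2 -= -3*R0 → (0, -6, -11)  (L[2][0] := -3)

U[2][2] = -11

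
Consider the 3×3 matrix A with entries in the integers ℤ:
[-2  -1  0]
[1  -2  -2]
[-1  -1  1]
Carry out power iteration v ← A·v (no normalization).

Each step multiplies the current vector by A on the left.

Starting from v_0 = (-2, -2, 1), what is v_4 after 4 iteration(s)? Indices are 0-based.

v_4 = (-54, 2, -11)

v_0 = (-2, -2, 1).
v_1 = A·v_0 = (6, 0, 5).
v_2 = A·v_1 = (-12, -4, -1).
v_3 = A·v_2 = (28, -2, 15).
v_4 = A·v_3 = (-54, 2, -11).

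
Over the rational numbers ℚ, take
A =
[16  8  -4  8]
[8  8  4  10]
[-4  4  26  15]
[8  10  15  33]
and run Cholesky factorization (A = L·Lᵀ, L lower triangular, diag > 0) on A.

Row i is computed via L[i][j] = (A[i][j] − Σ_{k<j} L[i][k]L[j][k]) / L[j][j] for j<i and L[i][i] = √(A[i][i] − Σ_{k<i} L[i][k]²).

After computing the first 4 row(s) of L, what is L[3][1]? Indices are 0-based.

L[3][1] = 3

Step 1: L[0][0] = √(16) = 4.
  L[1][0] = (8) / L[0][0] = 2.
Step 2: L[1][1] = √(4) = 2.
  L[2][0] = (-4) / L[0][0] = -1.
  L[2][1] = (6) / L[1][1] = 3.
Step 3: L[2][2] = √(16) = 4.
  L[3][0] = (8) / L[0][0] = 2.
  L[3][1] = (6) / L[1][1] = 3.
  L[3][2] = (8) / L[2][2] = 2.
Step 4: L[3][3] = √(16) = 4.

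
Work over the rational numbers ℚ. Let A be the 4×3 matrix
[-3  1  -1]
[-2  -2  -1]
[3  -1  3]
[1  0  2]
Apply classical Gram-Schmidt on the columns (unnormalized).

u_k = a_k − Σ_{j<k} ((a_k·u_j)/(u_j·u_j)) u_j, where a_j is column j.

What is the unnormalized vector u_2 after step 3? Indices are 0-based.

Step 1: u_0 = a_0 = (-3, -2, 3, 1).
Step 2: u_1 = a_1 − (-2/23)·u_0 = (17/23, -50/23, -17/23, 2/23).
Step 3: u_2 = a_2 − (16/23)·u_0 − (-7/67)·u_1 = (78/67, 11/67, 56/67, 88/67).

u_2 = (78/67, 11/67, 56/67, 88/67)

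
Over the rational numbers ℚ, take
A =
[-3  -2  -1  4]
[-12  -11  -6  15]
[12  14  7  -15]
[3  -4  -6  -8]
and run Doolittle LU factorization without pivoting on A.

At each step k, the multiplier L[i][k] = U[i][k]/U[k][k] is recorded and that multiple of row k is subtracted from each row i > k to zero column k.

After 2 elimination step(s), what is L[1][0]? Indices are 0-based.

L[1][0] = 4

k=0: U[0][0]=-3
  eliminate (1,0): mult=4, new row 1: (0, -3, -2, -1); set L[1][0]=4
  eliminate (2,0): mult=-4, new row 2: (0, 6, 3, 1); set L[2][0]=-4
  eliminate (3,0): mult=-1, new row 3: (0, -6, -7, -4); set L[3][0]=-1
k=1: U[1][1]=-3
  eliminate (2,1): mult=-2, new row 2: (0, 0, -1, -1); set L[2][1]=-2
  eliminate (3,1): mult=2, new row 3: (0, 0, -3, -2); set L[3][1]=2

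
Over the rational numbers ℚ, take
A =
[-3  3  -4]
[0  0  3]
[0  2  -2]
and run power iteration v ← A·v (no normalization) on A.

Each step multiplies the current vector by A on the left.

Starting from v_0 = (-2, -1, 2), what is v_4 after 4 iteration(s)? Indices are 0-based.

v_4 = (1515, -252, 312)

v_0 = (-2, -1, 2).
v_1 = A·v_0 = (-5, 6, -6).
v_2 = A·v_1 = (57, -18, 24).
v_3 = A·v_2 = (-321, 72, -84).
v_4 = A·v_3 = (1515, -252, 312).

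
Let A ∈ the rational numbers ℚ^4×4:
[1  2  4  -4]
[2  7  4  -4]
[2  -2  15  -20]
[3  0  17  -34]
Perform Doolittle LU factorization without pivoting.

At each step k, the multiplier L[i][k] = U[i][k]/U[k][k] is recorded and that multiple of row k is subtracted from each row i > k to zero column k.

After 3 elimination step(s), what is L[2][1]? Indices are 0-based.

k=0: U[0][0]=1
  eliminate (1,0): mult=2, new row 1: (0, 3, -4, 4); set L[1][0]=2
  eliminate (2,0): mult=2, new row 2: (0, -6, 7, -12); set L[2][0]=2
  eliminate (3,0): mult=3, new row 3: (0, -6, 5, -22); set L[3][0]=3
k=1: U[1][1]=3
  eliminate (2,1): mult=-2, new row 2: (0, 0, -1, -4); set L[2][1]=-2
  eliminate (3,1): mult=-2, new row 3: (0, 0, -3, -14); set L[3][1]=-2
k=2: U[2][2]=-1
  eliminate (3,2): mult=3, new row 3: (0, 0, 0, -2); set L[3][2]=3

L[2][1] = -2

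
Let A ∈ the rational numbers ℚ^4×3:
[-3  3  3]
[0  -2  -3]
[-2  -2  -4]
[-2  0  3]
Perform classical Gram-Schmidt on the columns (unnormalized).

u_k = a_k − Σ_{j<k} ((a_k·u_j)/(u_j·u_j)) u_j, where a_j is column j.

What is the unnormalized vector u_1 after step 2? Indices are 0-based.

u_1 = (36/17, -2, -44/17, -10/17)

Step 1: u_0 = a_0 = (-3, 0, -2, -2).
Step 2: u_1 = a_1 − (-5/17)·u_0 = (36/17, -2, -44/17, -10/17).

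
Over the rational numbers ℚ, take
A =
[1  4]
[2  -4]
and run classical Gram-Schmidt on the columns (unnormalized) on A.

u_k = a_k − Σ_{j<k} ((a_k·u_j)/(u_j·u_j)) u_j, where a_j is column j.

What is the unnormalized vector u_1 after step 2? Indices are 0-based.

u_1 = (24/5, -12/5)

Step 1: u_0 = a_0 = (1, 2).
Step 2: u_1 = a_1 − (-4/5)·u_0 = (24/5, -12/5).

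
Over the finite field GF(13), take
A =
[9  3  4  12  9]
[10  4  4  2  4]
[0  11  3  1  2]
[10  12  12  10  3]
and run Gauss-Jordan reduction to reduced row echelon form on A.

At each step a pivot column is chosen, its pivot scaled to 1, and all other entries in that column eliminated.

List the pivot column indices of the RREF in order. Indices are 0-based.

pivot columns: 0, 1, 2, 3

pivot(0,0)=9: scale R0 → (1, 9, 12, 10, 1)
  clear (1,0): R1 −= (10)R0 → (0, 5, 1, 6, 7)
  clear (3,0): R3 −= (10)R0 → (0, 0, 9, 1, 6)
pivot(1,1)=5: scale R1 → (0, 1, 8, 9, 4)
  clear (0,1): R0 −= (9)R1 → (1, 0, 5, 7, 4)
  clear (2,1): R2 −= (11)R1 → (0, 0, 6, 6, 10)
pivot(2,2)=6: scale R2 → (0, 0, 1, 1, 6)
  clear (0,2): R0 −= (5)R2 → (1, 0, 0, 2, 0)
  clear (1,2): R1 −= (8)R2 → (0, 1, 0, 1, 8)
  clear (3,2): R3 −= (9)R2 → (0, 0, 0, 5, 4)
pivot(3,3)=5: scale R3 → (0, 0, 0, 1, 6)
  clear (0,3): R0 −= (2)R3 → (1, 0, 0, 0, 1)
  clear (1,3): R1 −= (1)R3 → (0, 1, 0, 0, 2)
  clear (2,3): R2 −= (1)R3 → (0, 0, 1, 0, 0)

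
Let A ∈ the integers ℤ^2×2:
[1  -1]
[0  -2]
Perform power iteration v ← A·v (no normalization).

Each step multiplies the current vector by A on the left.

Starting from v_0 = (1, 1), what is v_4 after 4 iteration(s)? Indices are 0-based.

v_4 = (6, 16)

v_0 = (1, 1).
v_1 = A·v_0 = (0, -2).
v_2 = A·v_1 = (2, 4).
v_3 = A·v_2 = (-2, -8).
v_4 = A·v_3 = (6, 16).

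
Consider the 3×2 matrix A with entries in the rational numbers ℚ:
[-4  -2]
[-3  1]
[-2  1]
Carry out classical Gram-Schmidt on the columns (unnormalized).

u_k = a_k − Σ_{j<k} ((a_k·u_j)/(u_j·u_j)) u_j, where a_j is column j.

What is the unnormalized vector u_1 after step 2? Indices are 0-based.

u_1 = (-46/29, 38/29, 35/29)

Step 1: u_0 = a_0 = (-4, -3, -2).
Step 2: u_1 = a_1 − (3/29)·u_0 = (-46/29, 38/29, 35/29).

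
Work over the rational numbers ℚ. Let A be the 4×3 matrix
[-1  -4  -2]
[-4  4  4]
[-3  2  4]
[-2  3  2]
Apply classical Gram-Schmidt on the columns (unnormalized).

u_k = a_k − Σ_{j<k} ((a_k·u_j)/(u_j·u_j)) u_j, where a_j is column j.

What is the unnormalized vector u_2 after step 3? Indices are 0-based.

Step 1: u_0 = a_0 = (-1, -4, -3, -2).
Step 2: u_1 = a_1 − (-4/5)·u_0 = (-24/5, 4/5, -2/5, 7/5).
Step 3: u_2 = a_2 − (-1)·u_0 − (70/129)·u_1 = (-17/43, -56/129, 157/129, -98/129).

u_2 = (-17/43, -56/129, 157/129, -98/129)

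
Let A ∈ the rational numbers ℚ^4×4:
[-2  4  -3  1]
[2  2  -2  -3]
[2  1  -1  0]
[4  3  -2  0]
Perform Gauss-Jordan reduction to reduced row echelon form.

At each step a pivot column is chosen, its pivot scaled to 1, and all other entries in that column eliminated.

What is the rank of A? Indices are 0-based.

rank = 4

[1] R0 /= -2  ⇒  (1, -2, 3/2, -1/2)
     R1 -= 2·R0  ⇒  (0, 6, -5, -2)
     R2 -= 2·R0  ⇒  (0, 5, -4, 1)
     R3 -= 4·R0  ⇒  (0, 11, -8, 2)
[2] R1 /= 6  ⇒  (0, 1, -5/6, -1/3)
     R0 -= -2·R1  ⇒  (1, 0, -1/6, -7/6)
     R2 -= 5·R1  ⇒  (0, 0, 1/6, 8/3)
     R3 -= 11·R1  ⇒  (0, 0, 7/6, 17/3)
[3] R2 /= 1/6  ⇒  (0, 0, 1, 16)
     R0 -= -1/6·R2  ⇒  (1, 0, 0, 3/2)
     R1 -= -5/6·R2  ⇒  (0, 1, 0, 13)
     R3 -= 7/6·R2  ⇒  (0, 0, 0, -13)
[4] R3 /= -13  ⇒  (0, 0, 0, 1)
     R0 -= 3/2·R3  ⇒  (1, 0, 0, 0)
     R1 -= 13·R3  ⇒  (0, 1, 0, 0)
     R2 -= 16·R3  ⇒  (0, 0, 1, 0)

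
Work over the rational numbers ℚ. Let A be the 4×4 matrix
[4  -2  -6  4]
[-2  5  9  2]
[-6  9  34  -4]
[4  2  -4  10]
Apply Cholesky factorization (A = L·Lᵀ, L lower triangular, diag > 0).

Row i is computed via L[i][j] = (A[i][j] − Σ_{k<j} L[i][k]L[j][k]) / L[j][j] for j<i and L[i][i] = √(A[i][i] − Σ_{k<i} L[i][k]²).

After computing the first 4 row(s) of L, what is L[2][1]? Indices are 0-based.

Step 1: L[0][0] = √(4) = 2.
  L[1][0] = (-2) / L[0][0] = -1.
Step 2: L[1][1] = √(4) = 2.
  L[2][0] = (-6) / L[0][0] = -3.
  L[2][1] = (6) / L[1][1] = 3.
Step 3: L[2][2] = √(16) = 4.
  L[3][0] = (4) / L[0][0] = 2.
  L[3][1] = (4) / L[1][1] = 2.
  L[3][2] = (-4) / L[2][2] = -1.
Step 4: L[3][3] = √(1) = 1.

L[2][1] = 3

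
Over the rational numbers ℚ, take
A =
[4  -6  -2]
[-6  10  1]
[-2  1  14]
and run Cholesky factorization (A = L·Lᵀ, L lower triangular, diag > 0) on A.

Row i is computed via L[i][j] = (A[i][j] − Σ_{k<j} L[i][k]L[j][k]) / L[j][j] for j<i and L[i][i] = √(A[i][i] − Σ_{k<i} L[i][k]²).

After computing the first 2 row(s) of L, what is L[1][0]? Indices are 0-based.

L[1][0] = -3

Step 1: L[0][0] = √(4) = 2.
  L[1][0] = (-6) / L[0][0] = -3.
Step 2: L[1][1] = √(1) = 1.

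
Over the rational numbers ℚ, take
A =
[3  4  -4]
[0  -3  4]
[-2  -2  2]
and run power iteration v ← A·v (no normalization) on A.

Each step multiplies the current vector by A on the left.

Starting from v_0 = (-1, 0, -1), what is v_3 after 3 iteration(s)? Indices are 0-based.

v_3 = (-15, -12, 14)

v_0 = (-1, 0, -1).
v_1 = A·v_0 = (1, -4, 0).
v_2 = A·v_1 = (-13, 12, 6).
v_3 = A·v_2 = (-15, -12, 14).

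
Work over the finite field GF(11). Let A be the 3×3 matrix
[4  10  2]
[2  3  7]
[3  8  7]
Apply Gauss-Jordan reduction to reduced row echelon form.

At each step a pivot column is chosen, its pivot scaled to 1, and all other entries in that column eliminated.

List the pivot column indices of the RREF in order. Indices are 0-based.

pivot columns: 0, 1, 2

step 1: normalize row 0 (÷4) = (1, 8, 6)
  row 1: subtract 2×row0 = (0, 9, 6)
  row 2: subtract 3×row0 = (0, 6, 0)
step 2: normalize row 1 (÷9) = (0, 1, 8)
  row 0: subtract 8×row1 = (1, 0, 8)
  row 2: subtract 6×row1 = (0, 0, 7)
step 3: normalize row 2 (÷7) = (0, 0, 1)
  row 0: subtract 8×row2 = (1, 0, 0)
  row 1: subtract 8×row2 = (0, 1, 0)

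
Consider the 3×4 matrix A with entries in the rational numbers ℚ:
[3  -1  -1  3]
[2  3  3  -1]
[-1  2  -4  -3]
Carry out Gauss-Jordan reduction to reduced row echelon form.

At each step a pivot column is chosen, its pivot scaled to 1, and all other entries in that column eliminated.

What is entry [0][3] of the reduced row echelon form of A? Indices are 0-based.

M[0][3] = 8/11

[1] R0 /= 3  ⇒  (1, -1/3, -1/3, 1)
     R1 -= 2·R0  ⇒  (0, 11/3, 11/3, -3)
     R2 -= -1·R0  ⇒  (0, 5/3, -13/3, -2)
[2] R1 /= 11/3  ⇒  (0, 1, 1, -9/11)
     R0 -= -1/3·R1  ⇒  (1, 0, 0, 8/11)
     R2 -= 5/3·R1  ⇒  (0, 0, -6, -7/11)
[3] R2 /= -6  ⇒  (0, 0, 1, 7/66)
     R1 -= 1·R2  ⇒  (0, 1, 0, -61/66)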